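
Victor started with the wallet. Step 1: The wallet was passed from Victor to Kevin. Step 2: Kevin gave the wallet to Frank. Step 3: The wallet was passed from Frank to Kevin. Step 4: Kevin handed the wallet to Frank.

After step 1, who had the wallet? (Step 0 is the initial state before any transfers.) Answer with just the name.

Tracking the wallet holder through step 1:
After step 0 (start): Victor
After step 1: Kevin

At step 1, the holder is Kevin.

Answer: Kevin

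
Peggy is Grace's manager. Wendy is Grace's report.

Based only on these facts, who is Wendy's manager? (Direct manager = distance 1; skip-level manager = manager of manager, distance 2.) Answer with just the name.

Answer: Grace

Derivation:
Reconstructing the manager chain from the given facts:
  Peggy -> Grace -> Wendy
(each arrow means 'manager of the next')
Positions in the chain (0 = top):
  position of Peggy: 0
  position of Grace: 1
  position of Wendy: 2

Wendy is at position 2; the manager is 1 step up the chain, i.e. position 1: Grace.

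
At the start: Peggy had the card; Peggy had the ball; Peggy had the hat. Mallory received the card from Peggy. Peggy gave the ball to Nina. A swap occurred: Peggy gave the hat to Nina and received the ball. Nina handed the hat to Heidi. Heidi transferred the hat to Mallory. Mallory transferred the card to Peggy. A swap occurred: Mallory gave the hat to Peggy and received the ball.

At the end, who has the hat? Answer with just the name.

Answer: Peggy

Derivation:
Tracking all object holders:
Start: card:Peggy, ball:Peggy, hat:Peggy
Event 1 (give card: Peggy -> Mallory). State: card:Mallory, ball:Peggy, hat:Peggy
Event 2 (give ball: Peggy -> Nina). State: card:Mallory, ball:Nina, hat:Peggy
Event 3 (swap hat<->ball: now hat:Nina, ball:Peggy). State: card:Mallory, ball:Peggy, hat:Nina
Event 4 (give hat: Nina -> Heidi). State: card:Mallory, ball:Peggy, hat:Heidi
Event 5 (give hat: Heidi -> Mallory). State: card:Mallory, ball:Peggy, hat:Mallory
Event 6 (give card: Mallory -> Peggy). State: card:Peggy, ball:Peggy, hat:Mallory
Event 7 (swap hat<->ball: now hat:Peggy, ball:Mallory). State: card:Peggy, ball:Mallory, hat:Peggy

Final state: card:Peggy, ball:Mallory, hat:Peggy
The hat is held by Peggy.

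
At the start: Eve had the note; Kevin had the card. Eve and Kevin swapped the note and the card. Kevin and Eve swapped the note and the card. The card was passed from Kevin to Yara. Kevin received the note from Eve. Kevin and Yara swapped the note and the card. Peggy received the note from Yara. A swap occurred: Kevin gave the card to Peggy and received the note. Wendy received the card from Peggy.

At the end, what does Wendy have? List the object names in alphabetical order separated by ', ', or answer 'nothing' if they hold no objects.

Tracking all object holders:
Start: note:Eve, card:Kevin
Event 1 (swap note<->card: now note:Kevin, card:Eve). State: note:Kevin, card:Eve
Event 2 (swap note<->card: now note:Eve, card:Kevin). State: note:Eve, card:Kevin
Event 3 (give card: Kevin -> Yara). State: note:Eve, card:Yara
Event 4 (give note: Eve -> Kevin). State: note:Kevin, card:Yara
Event 5 (swap note<->card: now note:Yara, card:Kevin). State: note:Yara, card:Kevin
Event 6 (give note: Yara -> Peggy). State: note:Peggy, card:Kevin
Event 7 (swap card<->note: now card:Peggy, note:Kevin). State: note:Kevin, card:Peggy
Event 8 (give card: Peggy -> Wendy). State: note:Kevin, card:Wendy

Final state: note:Kevin, card:Wendy
Wendy holds: card.

Answer: card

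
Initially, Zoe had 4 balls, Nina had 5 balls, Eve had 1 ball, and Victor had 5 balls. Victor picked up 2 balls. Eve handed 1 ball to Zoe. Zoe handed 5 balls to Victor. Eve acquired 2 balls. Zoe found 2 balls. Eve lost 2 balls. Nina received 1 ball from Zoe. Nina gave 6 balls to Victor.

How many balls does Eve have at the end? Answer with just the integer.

Answer: 0

Derivation:
Tracking counts step by step:
Start: Zoe=4, Nina=5, Eve=1, Victor=5
Event 1 (Victor +2): Victor: 5 -> 7. State: Zoe=4, Nina=5, Eve=1, Victor=7
Event 2 (Eve -> Zoe, 1): Eve: 1 -> 0, Zoe: 4 -> 5. State: Zoe=5, Nina=5, Eve=0, Victor=7
Event 3 (Zoe -> Victor, 5): Zoe: 5 -> 0, Victor: 7 -> 12. State: Zoe=0, Nina=5, Eve=0, Victor=12
Event 4 (Eve +2): Eve: 0 -> 2. State: Zoe=0, Nina=5, Eve=2, Victor=12
Event 5 (Zoe +2): Zoe: 0 -> 2. State: Zoe=2, Nina=5, Eve=2, Victor=12
Event 6 (Eve -2): Eve: 2 -> 0. State: Zoe=2, Nina=5, Eve=0, Victor=12
Event 7 (Zoe -> Nina, 1): Zoe: 2 -> 1, Nina: 5 -> 6. State: Zoe=1, Nina=6, Eve=0, Victor=12
Event 8 (Nina -> Victor, 6): Nina: 6 -> 0, Victor: 12 -> 18. State: Zoe=1, Nina=0, Eve=0, Victor=18

Eve's final count: 0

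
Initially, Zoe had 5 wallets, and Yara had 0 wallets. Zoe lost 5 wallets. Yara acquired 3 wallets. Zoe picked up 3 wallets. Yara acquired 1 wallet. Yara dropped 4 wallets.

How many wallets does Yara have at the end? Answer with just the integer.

Answer: 0

Derivation:
Tracking counts step by step:
Start: Zoe=5, Yara=0
Event 1 (Zoe -5): Zoe: 5 -> 0. State: Zoe=0, Yara=0
Event 2 (Yara +3): Yara: 0 -> 3. State: Zoe=0, Yara=3
Event 3 (Zoe +3): Zoe: 0 -> 3. State: Zoe=3, Yara=3
Event 4 (Yara +1): Yara: 3 -> 4. State: Zoe=3, Yara=4
Event 5 (Yara -4): Yara: 4 -> 0. State: Zoe=3, Yara=0

Yara's final count: 0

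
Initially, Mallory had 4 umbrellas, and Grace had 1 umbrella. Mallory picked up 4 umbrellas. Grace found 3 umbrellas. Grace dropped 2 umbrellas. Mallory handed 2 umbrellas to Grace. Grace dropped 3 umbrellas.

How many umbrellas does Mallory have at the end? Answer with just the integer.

Tracking counts step by step:
Start: Mallory=4, Grace=1
Event 1 (Mallory +4): Mallory: 4 -> 8. State: Mallory=8, Grace=1
Event 2 (Grace +3): Grace: 1 -> 4. State: Mallory=8, Grace=4
Event 3 (Grace -2): Grace: 4 -> 2. State: Mallory=8, Grace=2
Event 4 (Mallory -> Grace, 2): Mallory: 8 -> 6, Grace: 2 -> 4. State: Mallory=6, Grace=4
Event 5 (Grace -3): Grace: 4 -> 1. State: Mallory=6, Grace=1

Mallory's final count: 6

Answer: 6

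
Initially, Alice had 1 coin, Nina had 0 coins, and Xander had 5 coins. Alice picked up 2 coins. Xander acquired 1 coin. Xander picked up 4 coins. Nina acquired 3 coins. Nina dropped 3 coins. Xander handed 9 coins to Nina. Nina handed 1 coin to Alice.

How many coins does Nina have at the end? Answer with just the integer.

Tracking counts step by step:
Start: Alice=1, Nina=0, Xander=5
Event 1 (Alice +2): Alice: 1 -> 3. State: Alice=3, Nina=0, Xander=5
Event 2 (Xander +1): Xander: 5 -> 6. State: Alice=3, Nina=0, Xander=6
Event 3 (Xander +4): Xander: 6 -> 10. State: Alice=3, Nina=0, Xander=10
Event 4 (Nina +3): Nina: 0 -> 3. State: Alice=3, Nina=3, Xander=10
Event 5 (Nina -3): Nina: 3 -> 0. State: Alice=3, Nina=0, Xander=10
Event 6 (Xander -> Nina, 9): Xander: 10 -> 1, Nina: 0 -> 9. State: Alice=3, Nina=9, Xander=1
Event 7 (Nina -> Alice, 1): Nina: 9 -> 8, Alice: 3 -> 4. State: Alice=4, Nina=8, Xander=1

Nina's final count: 8

Answer: 8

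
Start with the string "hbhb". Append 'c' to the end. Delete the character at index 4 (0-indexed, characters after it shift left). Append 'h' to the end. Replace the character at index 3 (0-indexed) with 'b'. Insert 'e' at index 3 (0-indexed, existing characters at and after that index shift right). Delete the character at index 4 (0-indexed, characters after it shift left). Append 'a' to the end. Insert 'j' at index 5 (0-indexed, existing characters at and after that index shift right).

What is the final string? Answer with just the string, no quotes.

Answer: hbhehja

Derivation:
Applying each edit step by step:
Start: "hbhb"
Op 1 (append 'c'): "hbhb" -> "hbhbc"
Op 2 (delete idx 4 = 'c'): "hbhbc" -> "hbhb"
Op 3 (append 'h'): "hbhb" -> "hbhbh"
Op 4 (replace idx 3: 'b' -> 'b'): "hbhbh" -> "hbhbh"
Op 5 (insert 'e' at idx 3): "hbhbh" -> "hbhebh"
Op 6 (delete idx 4 = 'b'): "hbhebh" -> "hbheh"
Op 7 (append 'a'): "hbheh" -> "hbheha"
Op 8 (insert 'j' at idx 5): "hbheha" -> "hbhehja"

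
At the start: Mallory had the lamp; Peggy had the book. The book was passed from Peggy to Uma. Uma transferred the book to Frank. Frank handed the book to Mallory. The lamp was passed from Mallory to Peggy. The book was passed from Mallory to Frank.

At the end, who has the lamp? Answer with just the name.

Answer: Peggy

Derivation:
Tracking all object holders:
Start: lamp:Mallory, book:Peggy
Event 1 (give book: Peggy -> Uma). State: lamp:Mallory, book:Uma
Event 2 (give book: Uma -> Frank). State: lamp:Mallory, book:Frank
Event 3 (give book: Frank -> Mallory). State: lamp:Mallory, book:Mallory
Event 4 (give lamp: Mallory -> Peggy). State: lamp:Peggy, book:Mallory
Event 5 (give book: Mallory -> Frank). State: lamp:Peggy, book:Frank

Final state: lamp:Peggy, book:Frank
The lamp is held by Peggy.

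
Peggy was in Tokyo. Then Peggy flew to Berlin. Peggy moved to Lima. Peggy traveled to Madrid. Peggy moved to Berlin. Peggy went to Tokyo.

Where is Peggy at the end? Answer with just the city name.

Answer: Tokyo

Derivation:
Tracking Peggy's location:
Start: Peggy is in Tokyo.
After move 1: Tokyo -> Berlin. Peggy is in Berlin.
After move 2: Berlin -> Lima. Peggy is in Lima.
After move 3: Lima -> Madrid. Peggy is in Madrid.
After move 4: Madrid -> Berlin. Peggy is in Berlin.
After move 5: Berlin -> Tokyo. Peggy is in Tokyo.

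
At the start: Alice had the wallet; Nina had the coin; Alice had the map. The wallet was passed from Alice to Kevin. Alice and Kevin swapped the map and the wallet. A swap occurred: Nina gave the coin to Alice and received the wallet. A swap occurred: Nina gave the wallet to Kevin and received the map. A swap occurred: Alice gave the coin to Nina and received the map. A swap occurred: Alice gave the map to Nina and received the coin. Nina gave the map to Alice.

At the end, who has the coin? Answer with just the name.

Answer: Alice

Derivation:
Tracking all object holders:
Start: wallet:Alice, coin:Nina, map:Alice
Event 1 (give wallet: Alice -> Kevin). State: wallet:Kevin, coin:Nina, map:Alice
Event 2 (swap map<->wallet: now map:Kevin, wallet:Alice). State: wallet:Alice, coin:Nina, map:Kevin
Event 3 (swap coin<->wallet: now coin:Alice, wallet:Nina). State: wallet:Nina, coin:Alice, map:Kevin
Event 4 (swap wallet<->map: now wallet:Kevin, map:Nina). State: wallet:Kevin, coin:Alice, map:Nina
Event 5 (swap coin<->map: now coin:Nina, map:Alice). State: wallet:Kevin, coin:Nina, map:Alice
Event 6 (swap map<->coin: now map:Nina, coin:Alice). State: wallet:Kevin, coin:Alice, map:Nina
Event 7 (give map: Nina -> Alice). State: wallet:Kevin, coin:Alice, map:Alice

Final state: wallet:Kevin, coin:Alice, map:Alice
The coin is held by Alice.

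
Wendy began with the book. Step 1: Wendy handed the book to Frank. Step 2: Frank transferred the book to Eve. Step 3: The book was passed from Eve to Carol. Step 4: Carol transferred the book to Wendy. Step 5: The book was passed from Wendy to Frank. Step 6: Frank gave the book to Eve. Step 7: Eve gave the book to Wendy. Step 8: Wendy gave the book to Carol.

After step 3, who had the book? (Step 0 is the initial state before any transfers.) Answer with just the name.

Tracking the book holder through step 3:
After step 0 (start): Wendy
After step 1: Frank
After step 2: Eve
After step 3: Carol

At step 3, the holder is Carol.

Answer: Carol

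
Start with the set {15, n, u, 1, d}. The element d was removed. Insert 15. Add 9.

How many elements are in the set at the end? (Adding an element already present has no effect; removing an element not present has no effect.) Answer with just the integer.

Answer: 5

Derivation:
Tracking the set through each operation:
Start: {1, 15, d, n, u}
Event 1 (remove d): removed. Set: {1, 15, n, u}
Event 2 (add 15): already present, no change. Set: {1, 15, n, u}
Event 3 (add 9): added. Set: {1, 15, 9, n, u}

Final set: {1, 15, 9, n, u} (size 5)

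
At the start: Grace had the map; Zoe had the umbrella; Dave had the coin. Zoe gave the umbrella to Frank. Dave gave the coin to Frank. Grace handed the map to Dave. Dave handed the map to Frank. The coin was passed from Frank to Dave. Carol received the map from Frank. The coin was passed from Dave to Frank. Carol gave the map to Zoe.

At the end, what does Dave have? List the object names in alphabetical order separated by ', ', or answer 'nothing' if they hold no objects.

Tracking all object holders:
Start: map:Grace, umbrella:Zoe, coin:Dave
Event 1 (give umbrella: Zoe -> Frank). State: map:Grace, umbrella:Frank, coin:Dave
Event 2 (give coin: Dave -> Frank). State: map:Grace, umbrella:Frank, coin:Frank
Event 3 (give map: Grace -> Dave). State: map:Dave, umbrella:Frank, coin:Frank
Event 4 (give map: Dave -> Frank). State: map:Frank, umbrella:Frank, coin:Frank
Event 5 (give coin: Frank -> Dave). State: map:Frank, umbrella:Frank, coin:Dave
Event 6 (give map: Frank -> Carol). State: map:Carol, umbrella:Frank, coin:Dave
Event 7 (give coin: Dave -> Frank). State: map:Carol, umbrella:Frank, coin:Frank
Event 8 (give map: Carol -> Zoe). State: map:Zoe, umbrella:Frank, coin:Frank

Final state: map:Zoe, umbrella:Frank, coin:Frank
Dave holds: (nothing).

Answer: nothing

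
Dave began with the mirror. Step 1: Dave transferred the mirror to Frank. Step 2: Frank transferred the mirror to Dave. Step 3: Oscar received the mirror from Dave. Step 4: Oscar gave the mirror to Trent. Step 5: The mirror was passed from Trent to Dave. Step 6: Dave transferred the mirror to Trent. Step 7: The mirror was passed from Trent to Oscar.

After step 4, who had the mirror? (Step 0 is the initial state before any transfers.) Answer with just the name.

Answer: Trent

Derivation:
Tracking the mirror holder through step 4:
After step 0 (start): Dave
After step 1: Frank
After step 2: Dave
After step 3: Oscar
After step 4: Trent

At step 4, the holder is Trent.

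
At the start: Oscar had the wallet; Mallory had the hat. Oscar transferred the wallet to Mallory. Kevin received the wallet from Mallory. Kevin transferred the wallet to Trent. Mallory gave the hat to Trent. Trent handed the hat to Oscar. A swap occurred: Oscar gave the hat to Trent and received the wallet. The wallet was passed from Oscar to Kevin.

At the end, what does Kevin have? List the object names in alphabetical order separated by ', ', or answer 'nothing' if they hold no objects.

Answer: wallet

Derivation:
Tracking all object holders:
Start: wallet:Oscar, hat:Mallory
Event 1 (give wallet: Oscar -> Mallory). State: wallet:Mallory, hat:Mallory
Event 2 (give wallet: Mallory -> Kevin). State: wallet:Kevin, hat:Mallory
Event 3 (give wallet: Kevin -> Trent). State: wallet:Trent, hat:Mallory
Event 4 (give hat: Mallory -> Trent). State: wallet:Trent, hat:Trent
Event 5 (give hat: Trent -> Oscar). State: wallet:Trent, hat:Oscar
Event 6 (swap hat<->wallet: now hat:Trent, wallet:Oscar). State: wallet:Oscar, hat:Trent
Event 7 (give wallet: Oscar -> Kevin). State: wallet:Kevin, hat:Trent

Final state: wallet:Kevin, hat:Trent
Kevin holds: wallet.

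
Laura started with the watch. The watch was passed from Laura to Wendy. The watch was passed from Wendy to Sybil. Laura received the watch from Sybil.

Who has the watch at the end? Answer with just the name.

Tracking the watch through each event:
Start: Laura has the watch.
After event 1: Wendy has the watch.
After event 2: Sybil has the watch.
After event 3: Laura has the watch.

Answer: Laura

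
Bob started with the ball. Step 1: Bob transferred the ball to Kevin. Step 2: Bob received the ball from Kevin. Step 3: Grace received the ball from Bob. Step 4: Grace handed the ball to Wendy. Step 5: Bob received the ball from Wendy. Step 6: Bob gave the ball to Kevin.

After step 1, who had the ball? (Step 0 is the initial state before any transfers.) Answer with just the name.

Answer: Kevin

Derivation:
Tracking the ball holder through step 1:
After step 0 (start): Bob
After step 1: Kevin

At step 1, the holder is Kevin.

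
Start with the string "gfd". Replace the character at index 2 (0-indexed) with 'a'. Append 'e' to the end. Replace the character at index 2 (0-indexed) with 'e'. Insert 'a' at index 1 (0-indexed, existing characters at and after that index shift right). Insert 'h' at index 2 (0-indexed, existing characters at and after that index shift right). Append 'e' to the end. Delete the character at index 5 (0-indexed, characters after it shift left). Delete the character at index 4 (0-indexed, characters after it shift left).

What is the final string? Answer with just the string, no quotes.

Answer: gahfe

Derivation:
Applying each edit step by step:
Start: "gfd"
Op 1 (replace idx 2: 'd' -> 'a'): "gfd" -> "gfa"
Op 2 (append 'e'): "gfa" -> "gfae"
Op 3 (replace idx 2: 'a' -> 'e'): "gfae" -> "gfee"
Op 4 (insert 'a' at idx 1): "gfee" -> "gafee"
Op 5 (insert 'h' at idx 2): "gafee" -> "gahfee"
Op 6 (append 'e'): "gahfee" -> "gahfeee"
Op 7 (delete idx 5 = 'e'): "gahfeee" -> "gahfee"
Op 8 (delete idx 4 = 'e'): "gahfee" -> "gahfe"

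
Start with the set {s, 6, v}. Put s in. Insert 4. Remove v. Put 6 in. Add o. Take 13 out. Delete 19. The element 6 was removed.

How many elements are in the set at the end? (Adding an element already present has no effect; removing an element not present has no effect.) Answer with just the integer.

Tracking the set through each operation:
Start: {6, s, v}
Event 1 (add s): already present, no change. Set: {6, s, v}
Event 2 (add 4): added. Set: {4, 6, s, v}
Event 3 (remove v): removed. Set: {4, 6, s}
Event 4 (add 6): already present, no change. Set: {4, 6, s}
Event 5 (add o): added. Set: {4, 6, o, s}
Event 6 (remove 13): not present, no change. Set: {4, 6, o, s}
Event 7 (remove 19): not present, no change. Set: {4, 6, o, s}
Event 8 (remove 6): removed. Set: {4, o, s}

Final set: {4, o, s} (size 3)

Answer: 3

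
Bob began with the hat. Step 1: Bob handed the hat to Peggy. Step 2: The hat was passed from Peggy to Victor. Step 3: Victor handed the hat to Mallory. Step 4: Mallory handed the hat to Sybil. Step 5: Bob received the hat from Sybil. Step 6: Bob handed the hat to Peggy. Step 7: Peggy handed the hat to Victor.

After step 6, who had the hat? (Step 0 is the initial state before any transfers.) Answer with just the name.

Answer: Peggy

Derivation:
Tracking the hat holder through step 6:
After step 0 (start): Bob
After step 1: Peggy
After step 2: Victor
After step 3: Mallory
After step 4: Sybil
After step 5: Bob
After step 6: Peggy

At step 6, the holder is Peggy.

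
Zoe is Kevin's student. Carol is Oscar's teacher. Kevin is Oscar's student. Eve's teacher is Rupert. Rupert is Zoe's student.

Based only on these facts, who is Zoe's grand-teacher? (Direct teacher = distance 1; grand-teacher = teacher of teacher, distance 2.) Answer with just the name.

Answer: Oscar

Derivation:
Reconstructing the teacher chain from the given facts:
  Carol -> Oscar -> Kevin -> Zoe -> Rupert -> Eve
(each arrow means 'teacher of the next')
Positions in the chain (0 = top):
  position of Carol: 0
  position of Oscar: 1
  position of Kevin: 2
  position of Zoe: 3
  position of Rupert: 4
  position of Eve: 5

Zoe is at position 3; the grand-teacher is 2 steps up the chain, i.e. position 1: Oscar.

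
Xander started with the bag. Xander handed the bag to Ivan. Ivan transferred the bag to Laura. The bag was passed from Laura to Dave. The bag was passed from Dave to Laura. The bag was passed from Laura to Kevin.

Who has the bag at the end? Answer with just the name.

Answer: Kevin

Derivation:
Tracking the bag through each event:
Start: Xander has the bag.
After event 1: Ivan has the bag.
After event 2: Laura has the bag.
After event 3: Dave has the bag.
After event 4: Laura has the bag.
After event 5: Kevin has the bag.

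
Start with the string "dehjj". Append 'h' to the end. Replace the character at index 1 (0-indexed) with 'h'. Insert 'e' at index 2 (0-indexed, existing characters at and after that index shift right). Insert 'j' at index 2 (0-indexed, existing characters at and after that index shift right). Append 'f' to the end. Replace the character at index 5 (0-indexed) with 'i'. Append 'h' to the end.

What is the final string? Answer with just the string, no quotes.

Answer: dhjehijhfh

Derivation:
Applying each edit step by step:
Start: "dehjj"
Op 1 (append 'h'): "dehjj" -> "dehjjh"
Op 2 (replace idx 1: 'e' -> 'h'): "dehjjh" -> "dhhjjh"
Op 3 (insert 'e' at idx 2): "dhhjjh" -> "dhehjjh"
Op 4 (insert 'j' at idx 2): "dhehjjh" -> "dhjehjjh"
Op 5 (append 'f'): "dhjehjjh" -> "dhjehjjhf"
Op 6 (replace idx 5: 'j' -> 'i'): "dhjehjjhf" -> "dhjehijhf"
Op 7 (append 'h'): "dhjehijhf" -> "dhjehijhfh"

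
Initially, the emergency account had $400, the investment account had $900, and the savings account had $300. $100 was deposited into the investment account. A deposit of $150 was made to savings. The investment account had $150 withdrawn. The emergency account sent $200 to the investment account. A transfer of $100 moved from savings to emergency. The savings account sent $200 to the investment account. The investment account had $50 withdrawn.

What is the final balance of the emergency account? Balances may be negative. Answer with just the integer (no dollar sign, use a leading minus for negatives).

Answer: 300

Derivation:
Tracking account balances step by step:
Start: emergency=400, investment=900, savings=300
Event 1 (deposit 100 to investment): investment: 900 + 100 = 1000. Balances: emergency=400, investment=1000, savings=300
Event 2 (deposit 150 to savings): savings: 300 + 150 = 450. Balances: emergency=400, investment=1000, savings=450
Event 3 (withdraw 150 from investment): investment: 1000 - 150 = 850. Balances: emergency=400, investment=850, savings=450
Event 4 (transfer 200 emergency -> investment): emergency: 400 - 200 = 200, investment: 850 + 200 = 1050. Balances: emergency=200, investment=1050, savings=450
Event 5 (transfer 100 savings -> emergency): savings: 450 - 100 = 350, emergency: 200 + 100 = 300. Balances: emergency=300, investment=1050, savings=350
Event 6 (transfer 200 savings -> investment): savings: 350 - 200 = 150, investment: 1050 + 200 = 1250. Balances: emergency=300, investment=1250, savings=150
Event 7 (withdraw 50 from investment): investment: 1250 - 50 = 1200. Balances: emergency=300, investment=1200, savings=150

Final balance of emergency: 300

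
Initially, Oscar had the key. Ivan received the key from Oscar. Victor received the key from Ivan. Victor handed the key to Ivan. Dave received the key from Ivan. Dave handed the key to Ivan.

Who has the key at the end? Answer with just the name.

Tracking the key through each event:
Start: Oscar has the key.
After event 1: Ivan has the key.
After event 2: Victor has the key.
After event 3: Ivan has the key.
After event 4: Dave has the key.
After event 5: Ivan has the key.

Answer: Ivan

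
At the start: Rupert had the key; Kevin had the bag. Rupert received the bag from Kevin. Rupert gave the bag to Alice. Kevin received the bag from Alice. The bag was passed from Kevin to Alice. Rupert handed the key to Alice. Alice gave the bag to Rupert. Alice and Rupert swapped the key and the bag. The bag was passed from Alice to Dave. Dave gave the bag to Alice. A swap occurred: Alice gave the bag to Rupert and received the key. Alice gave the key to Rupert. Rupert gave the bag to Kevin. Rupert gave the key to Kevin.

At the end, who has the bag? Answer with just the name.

Tracking all object holders:
Start: key:Rupert, bag:Kevin
Event 1 (give bag: Kevin -> Rupert). State: key:Rupert, bag:Rupert
Event 2 (give bag: Rupert -> Alice). State: key:Rupert, bag:Alice
Event 3 (give bag: Alice -> Kevin). State: key:Rupert, bag:Kevin
Event 4 (give bag: Kevin -> Alice). State: key:Rupert, bag:Alice
Event 5 (give key: Rupert -> Alice). State: key:Alice, bag:Alice
Event 6 (give bag: Alice -> Rupert). State: key:Alice, bag:Rupert
Event 7 (swap key<->bag: now key:Rupert, bag:Alice). State: key:Rupert, bag:Alice
Event 8 (give bag: Alice -> Dave). State: key:Rupert, bag:Dave
Event 9 (give bag: Dave -> Alice). State: key:Rupert, bag:Alice
Event 10 (swap bag<->key: now bag:Rupert, key:Alice). State: key:Alice, bag:Rupert
Event 11 (give key: Alice -> Rupert). State: key:Rupert, bag:Rupert
Event 12 (give bag: Rupert -> Kevin). State: key:Rupert, bag:Kevin
Event 13 (give key: Rupert -> Kevin). State: key:Kevin, bag:Kevin

Final state: key:Kevin, bag:Kevin
The bag is held by Kevin.

Answer: Kevin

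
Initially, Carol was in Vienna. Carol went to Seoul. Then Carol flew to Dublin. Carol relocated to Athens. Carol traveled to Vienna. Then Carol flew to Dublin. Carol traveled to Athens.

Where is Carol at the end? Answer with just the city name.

Tracking Carol's location:
Start: Carol is in Vienna.
After move 1: Vienna -> Seoul. Carol is in Seoul.
After move 2: Seoul -> Dublin. Carol is in Dublin.
After move 3: Dublin -> Athens. Carol is in Athens.
After move 4: Athens -> Vienna. Carol is in Vienna.
After move 5: Vienna -> Dublin. Carol is in Dublin.
After move 6: Dublin -> Athens. Carol is in Athens.

Answer: Athens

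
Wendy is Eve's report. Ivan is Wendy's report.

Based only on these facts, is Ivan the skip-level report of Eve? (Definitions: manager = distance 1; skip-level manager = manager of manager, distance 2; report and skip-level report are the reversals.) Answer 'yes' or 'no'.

Reconstructing the manager chain from the given facts:
  Eve -> Wendy -> Ivan
(each arrow means 'manager of the next')
Positions in the chain (0 = top):
  position of Eve: 0
  position of Wendy: 1
  position of Ivan: 2

Ivan is at position 2, Eve is at position 0; signed distance (j - i) = -2.
'skip-level report' requires j - i = -2. Actual distance is -2, so the relation HOLDS.

Answer: yes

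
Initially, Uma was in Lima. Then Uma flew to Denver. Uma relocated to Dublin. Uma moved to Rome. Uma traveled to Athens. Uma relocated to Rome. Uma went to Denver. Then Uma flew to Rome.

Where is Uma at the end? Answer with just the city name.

Tracking Uma's location:
Start: Uma is in Lima.
After move 1: Lima -> Denver. Uma is in Denver.
After move 2: Denver -> Dublin. Uma is in Dublin.
After move 3: Dublin -> Rome. Uma is in Rome.
After move 4: Rome -> Athens. Uma is in Athens.
After move 5: Athens -> Rome. Uma is in Rome.
After move 6: Rome -> Denver. Uma is in Denver.
After move 7: Denver -> Rome. Uma is in Rome.

Answer: Rome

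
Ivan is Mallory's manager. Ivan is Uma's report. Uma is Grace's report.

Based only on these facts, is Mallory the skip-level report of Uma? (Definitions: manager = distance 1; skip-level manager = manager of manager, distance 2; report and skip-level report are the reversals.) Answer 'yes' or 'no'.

Reconstructing the manager chain from the given facts:
  Grace -> Uma -> Ivan -> Mallory
(each arrow means 'manager of the next')
Positions in the chain (0 = top):
  position of Grace: 0
  position of Uma: 1
  position of Ivan: 2
  position of Mallory: 3

Mallory is at position 3, Uma is at position 1; signed distance (j - i) = -2.
'skip-level report' requires j - i = -2. Actual distance is -2, so the relation HOLDS.

Answer: yes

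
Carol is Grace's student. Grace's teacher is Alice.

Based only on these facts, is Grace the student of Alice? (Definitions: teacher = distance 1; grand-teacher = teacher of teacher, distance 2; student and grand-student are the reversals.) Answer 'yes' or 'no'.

Answer: yes

Derivation:
Reconstructing the teacher chain from the given facts:
  Alice -> Grace -> Carol
(each arrow means 'teacher of the next')
Positions in the chain (0 = top):
  position of Alice: 0
  position of Grace: 1
  position of Carol: 2

Grace is at position 1, Alice is at position 0; signed distance (j - i) = -1.
'student' requires j - i = -1. Actual distance is -1, so the relation HOLDS.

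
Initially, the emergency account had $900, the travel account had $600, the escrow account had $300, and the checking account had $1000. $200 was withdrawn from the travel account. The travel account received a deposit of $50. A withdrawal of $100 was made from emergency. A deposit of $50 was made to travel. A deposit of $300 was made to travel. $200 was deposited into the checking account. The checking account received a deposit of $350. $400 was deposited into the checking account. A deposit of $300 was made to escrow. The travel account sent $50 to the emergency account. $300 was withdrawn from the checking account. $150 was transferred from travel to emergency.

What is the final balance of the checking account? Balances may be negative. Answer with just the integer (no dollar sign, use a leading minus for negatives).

Answer: 1650

Derivation:
Tracking account balances step by step:
Start: emergency=900, travel=600, escrow=300, checking=1000
Event 1 (withdraw 200 from travel): travel: 600 - 200 = 400. Balances: emergency=900, travel=400, escrow=300, checking=1000
Event 2 (deposit 50 to travel): travel: 400 + 50 = 450. Balances: emergency=900, travel=450, escrow=300, checking=1000
Event 3 (withdraw 100 from emergency): emergency: 900 - 100 = 800. Balances: emergency=800, travel=450, escrow=300, checking=1000
Event 4 (deposit 50 to travel): travel: 450 + 50 = 500. Balances: emergency=800, travel=500, escrow=300, checking=1000
Event 5 (deposit 300 to travel): travel: 500 + 300 = 800. Balances: emergency=800, travel=800, escrow=300, checking=1000
Event 6 (deposit 200 to checking): checking: 1000 + 200 = 1200. Balances: emergency=800, travel=800, escrow=300, checking=1200
Event 7 (deposit 350 to checking): checking: 1200 + 350 = 1550. Balances: emergency=800, travel=800, escrow=300, checking=1550
Event 8 (deposit 400 to checking): checking: 1550 + 400 = 1950. Balances: emergency=800, travel=800, escrow=300, checking=1950
Event 9 (deposit 300 to escrow): escrow: 300 + 300 = 600. Balances: emergency=800, travel=800, escrow=600, checking=1950
Event 10 (transfer 50 travel -> emergency): travel: 800 - 50 = 750, emergency: 800 + 50 = 850. Balances: emergency=850, travel=750, escrow=600, checking=1950
Event 11 (withdraw 300 from checking): checking: 1950 - 300 = 1650. Balances: emergency=850, travel=750, escrow=600, checking=1650
Event 12 (transfer 150 travel -> emergency): travel: 750 - 150 = 600, emergency: 850 + 150 = 1000. Balances: emergency=1000, travel=600, escrow=600, checking=1650

Final balance of checking: 1650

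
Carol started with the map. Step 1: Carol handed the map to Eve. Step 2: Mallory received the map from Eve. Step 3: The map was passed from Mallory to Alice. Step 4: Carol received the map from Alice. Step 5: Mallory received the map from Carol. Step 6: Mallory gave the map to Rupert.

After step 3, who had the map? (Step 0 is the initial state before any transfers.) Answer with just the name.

Tracking the map holder through step 3:
After step 0 (start): Carol
After step 1: Eve
After step 2: Mallory
After step 3: Alice

At step 3, the holder is Alice.

Answer: Alice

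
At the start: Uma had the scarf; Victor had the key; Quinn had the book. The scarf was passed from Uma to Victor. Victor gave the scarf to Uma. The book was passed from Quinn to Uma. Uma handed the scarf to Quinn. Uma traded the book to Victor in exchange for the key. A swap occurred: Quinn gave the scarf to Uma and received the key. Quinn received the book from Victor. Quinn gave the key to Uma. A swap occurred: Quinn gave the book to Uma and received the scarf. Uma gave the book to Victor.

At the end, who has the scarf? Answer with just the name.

Answer: Quinn

Derivation:
Tracking all object holders:
Start: scarf:Uma, key:Victor, book:Quinn
Event 1 (give scarf: Uma -> Victor). State: scarf:Victor, key:Victor, book:Quinn
Event 2 (give scarf: Victor -> Uma). State: scarf:Uma, key:Victor, book:Quinn
Event 3 (give book: Quinn -> Uma). State: scarf:Uma, key:Victor, book:Uma
Event 4 (give scarf: Uma -> Quinn). State: scarf:Quinn, key:Victor, book:Uma
Event 5 (swap book<->key: now book:Victor, key:Uma). State: scarf:Quinn, key:Uma, book:Victor
Event 6 (swap scarf<->key: now scarf:Uma, key:Quinn). State: scarf:Uma, key:Quinn, book:Victor
Event 7 (give book: Victor -> Quinn). State: scarf:Uma, key:Quinn, book:Quinn
Event 8 (give key: Quinn -> Uma). State: scarf:Uma, key:Uma, book:Quinn
Event 9 (swap book<->scarf: now book:Uma, scarf:Quinn). State: scarf:Quinn, key:Uma, book:Uma
Event 10 (give book: Uma -> Victor). State: scarf:Quinn, key:Uma, book:Victor

Final state: scarf:Quinn, key:Uma, book:Victor
The scarf is held by Quinn.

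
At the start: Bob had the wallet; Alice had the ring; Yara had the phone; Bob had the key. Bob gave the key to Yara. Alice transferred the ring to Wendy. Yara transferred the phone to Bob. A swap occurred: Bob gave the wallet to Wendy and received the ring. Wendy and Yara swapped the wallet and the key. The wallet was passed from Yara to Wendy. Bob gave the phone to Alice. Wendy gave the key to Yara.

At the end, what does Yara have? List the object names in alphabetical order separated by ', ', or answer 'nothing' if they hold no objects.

Answer: key

Derivation:
Tracking all object holders:
Start: wallet:Bob, ring:Alice, phone:Yara, key:Bob
Event 1 (give key: Bob -> Yara). State: wallet:Bob, ring:Alice, phone:Yara, key:Yara
Event 2 (give ring: Alice -> Wendy). State: wallet:Bob, ring:Wendy, phone:Yara, key:Yara
Event 3 (give phone: Yara -> Bob). State: wallet:Bob, ring:Wendy, phone:Bob, key:Yara
Event 4 (swap wallet<->ring: now wallet:Wendy, ring:Bob). State: wallet:Wendy, ring:Bob, phone:Bob, key:Yara
Event 5 (swap wallet<->key: now wallet:Yara, key:Wendy). State: wallet:Yara, ring:Bob, phone:Bob, key:Wendy
Event 6 (give wallet: Yara -> Wendy). State: wallet:Wendy, ring:Bob, phone:Bob, key:Wendy
Event 7 (give phone: Bob -> Alice). State: wallet:Wendy, ring:Bob, phone:Alice, key:Wendy
Event 8 (give key: Wendy -> Yara). State: wallet:Wendy, ring:Bob, phone:Alice, key:Yara

Final state: wallet:Wendy, ring:Bob, phone:Alice, key:Yara
Yara holds: key.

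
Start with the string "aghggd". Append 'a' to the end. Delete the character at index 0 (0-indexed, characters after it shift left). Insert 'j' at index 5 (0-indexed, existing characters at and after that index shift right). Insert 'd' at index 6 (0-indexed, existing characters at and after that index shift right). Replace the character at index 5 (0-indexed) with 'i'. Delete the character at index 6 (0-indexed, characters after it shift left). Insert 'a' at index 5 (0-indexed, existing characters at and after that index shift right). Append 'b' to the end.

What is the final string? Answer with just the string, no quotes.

Answer: ghggdaiab

Derivation:
Applying each edit step by step:
Start: "aghggd"
Op 1 (append 'a'): "aghggd" -> "aghggda"
Op 2 (delete idx 0 = 'a'): "aghggda" -> "ghggda"
Op 3 (insert 'j' at idx 5): "ghggda" -> "ghggdja"
Op 4 (insert 'd' at idx 6): "ghggdja" -> "ghggdjda"
Op 5 (replace idx 5: 'j' -> 'i'): "ghggdjda" -> "ghggdida"
Op 6 (delete idx 6 = 'd'): "ghggdida" -> "ghggdia"
Op 7 (insert 'a' at idx 5): "ghggdia" -> "ghggdaia"
Op 8 (append 'b'): "ghggdaia" -> "ghggdaiab"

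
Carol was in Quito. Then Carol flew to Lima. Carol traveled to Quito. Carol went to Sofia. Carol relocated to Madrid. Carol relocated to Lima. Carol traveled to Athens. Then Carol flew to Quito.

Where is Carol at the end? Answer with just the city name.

Tracking Carol's location:
Start: Carol is in Quito.
After move 1: Quito -> Lima. Carol is in Lima.
After move 2: Lima -> Quito. Carol is in Quito.
After move 3: Quito -> Sofia. Carol is in Sofia.
After move 4: Sofia -> Madrid. Carol is in Madrid.
After move 5: Madrid -> Lima. Carol is in Lima.
After move 6: Lima -> Athens. Carol is in Athens.
After move 7: Athens -> Quito. Carol is in Quito.

Answer: Quito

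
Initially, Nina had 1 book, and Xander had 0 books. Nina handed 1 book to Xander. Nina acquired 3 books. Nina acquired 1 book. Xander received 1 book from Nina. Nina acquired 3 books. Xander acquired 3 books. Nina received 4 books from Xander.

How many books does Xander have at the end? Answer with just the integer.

Answer: 1

Derivation:
Tracking counts step by step:
Start: Nina=1, Xander=0
Event 1 (Nina -> Xander, 1): Nina: 1 -> 0, Xander: 0 -> 1. State: Nina=0, Xander=1
Event 2 (Nina +3): Nina: 0 -> 3. State: Nina=3, Xander=1
Event 3 (Nina +1): Nina: 3 -> 4. State: Nina=4, Xander=1
Event 4 (Nina -> Xander, 1): Nina: 4 -> 3, Xander: 1 -> 2. State: Nina=3, Xander=2
Event 5 (Nina +3): Nina: 3 -> 6. State: Nina=6, Xander=2
Event 6 (Xander +3): Xander: 2 -> 5. State: Nina=6, Xander=5
Event 7 (Xander -> Nina, 4): Xander: 5 -> 1, Nina: 6 -> 10. State: Nina=10, Xander=1

Xander's final count: 1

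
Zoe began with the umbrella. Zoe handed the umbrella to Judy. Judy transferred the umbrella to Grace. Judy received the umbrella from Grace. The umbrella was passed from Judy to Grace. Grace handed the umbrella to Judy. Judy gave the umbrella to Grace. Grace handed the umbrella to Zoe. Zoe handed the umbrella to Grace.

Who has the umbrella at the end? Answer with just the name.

Tracking the umbrella through each event:
Start: Zoe has the umbrella.
After event 1: Judy has the umbrella.
After event 2: Grace has the umbrella.
After event 3: Judy has the umbrella.
After event 4: Grace has the umbrella.
After event 5: Judy has the umbrella.
After event 6: Grace has the umbrella.
After event 7: Zoe has the umbrella.
After event 8: Grace has the umbrella.

Answer: Grace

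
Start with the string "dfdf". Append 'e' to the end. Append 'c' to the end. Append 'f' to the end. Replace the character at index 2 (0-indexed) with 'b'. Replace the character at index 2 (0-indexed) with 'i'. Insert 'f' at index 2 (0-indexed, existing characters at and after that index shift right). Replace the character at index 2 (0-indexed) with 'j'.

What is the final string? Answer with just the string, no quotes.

Answer: dfjifecf

Derivation:
Applying each edit step by step:
Start: "dfdf"
Op 1 (append 'e'): "dfdf" -> "dfdfe"
Op 2 (append 'c'): "dfdfe" -> "dfdfec"
Op 3 (append 'f'): "dfdfec" -> "dfdfecf"
Op 4 (replace idx 2: 'd' -> 'b'): "dfdfecf" -> "dfbfecf"
Op 5 (replace idx 2: 'b' -> 'i'): "dfbfecf" -> "dfifecf"
Op 6 (insert 'f' at idx 2): "dfifecf" -> "dffifecf"
Op 7 (replace idx 2: 'f' -> 'j'): "dffifecf" -> "dfjifecf"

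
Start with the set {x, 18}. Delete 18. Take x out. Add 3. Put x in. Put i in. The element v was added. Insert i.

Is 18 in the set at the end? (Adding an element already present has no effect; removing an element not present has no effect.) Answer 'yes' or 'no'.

Answer: no

Derivation:
Tracking the set through each operation:
Start: {18, x}
Event 1 (remove 18): removed. Set: {x}
Event 2 (remove x): removed. Set: {}
Event 3 (add 3): added. Set: {3}
Event 4 (add x): added. Set: {3, x}
Event 5 (add i): added. Set: {3, i, x}
Event 6 (add v): added. Set: {3, i, v, x}
Event 7 (add i): already present, no change. Set: {3, i, v, x}

Final set: {3, i, v, x} (size 4)
18 is NOT in the final set.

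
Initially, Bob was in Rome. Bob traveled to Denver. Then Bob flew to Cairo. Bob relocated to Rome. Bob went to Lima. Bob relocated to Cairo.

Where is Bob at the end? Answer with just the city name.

Answer: Cairo

Derivation:
Tracking Bob's location:
Start: Bob is in Rome.
After move 1: Rome -> Denver. Bob is in Denver.
After move 2: Denver -> Cairo. Bob is in Cairo.
After move 3: Cairo -> Rome. Bob is in Rome.
After move 4: Rome -> Lima. Bob is in Lima.
After move 5: Lima -> Cairo. Bob is in Cairo.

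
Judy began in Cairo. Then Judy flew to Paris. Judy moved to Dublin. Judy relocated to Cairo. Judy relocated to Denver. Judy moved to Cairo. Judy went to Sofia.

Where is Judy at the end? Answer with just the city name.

Tracking Judy's location:
Start: Judy is in Cairo.
After move 1: Cairo -> Paris. Judy is in Paris.
After move 2: Paris -> Dublin. Judy is in Dublin.
After move 3: Dublin -> Cairo. Judy is in Cairo.
After move 4: Cairo -> Denver. Judy is in Denver.
After move 5: Denver -> Cairo. Judy is in Cairo.
After move 6: Cairo -> Sofia. Judy is in Sofia.

Answer: Sofia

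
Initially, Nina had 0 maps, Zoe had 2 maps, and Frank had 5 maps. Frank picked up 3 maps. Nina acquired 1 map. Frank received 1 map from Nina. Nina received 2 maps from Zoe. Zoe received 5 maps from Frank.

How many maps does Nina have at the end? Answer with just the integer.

Tracking counts step by step:
Start: Nina=0, Zoe=2, Frank=5
Event 1 (Frank +3): Frank: 5 -> 8. State: Nina=0, Zoe=2, Frank=8
Event 2 (Nina +1): Nina: 0 -> 1. State: Nina=1, Zoe=2, Frank=8
Event 3 (Nina -> Frank, 1): Nina: 1 -> 0, Frank: 8 -> 9. State: Nina=0, Zoe=2, Frank=9
Event 4 (Zoe -> Nina, 2): Zoe: 2 -> 0, Nina: 0 -> 2. State: Nina=2, Zoe=0, Frank=9
Event 5 (Frank -> Zoe, 5): Frank: 9 -> 4, Zoe: 0 -> 5. State: Nina=2, Zoe=5, Frank=4

Nina's final count: 2

Answer: 2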